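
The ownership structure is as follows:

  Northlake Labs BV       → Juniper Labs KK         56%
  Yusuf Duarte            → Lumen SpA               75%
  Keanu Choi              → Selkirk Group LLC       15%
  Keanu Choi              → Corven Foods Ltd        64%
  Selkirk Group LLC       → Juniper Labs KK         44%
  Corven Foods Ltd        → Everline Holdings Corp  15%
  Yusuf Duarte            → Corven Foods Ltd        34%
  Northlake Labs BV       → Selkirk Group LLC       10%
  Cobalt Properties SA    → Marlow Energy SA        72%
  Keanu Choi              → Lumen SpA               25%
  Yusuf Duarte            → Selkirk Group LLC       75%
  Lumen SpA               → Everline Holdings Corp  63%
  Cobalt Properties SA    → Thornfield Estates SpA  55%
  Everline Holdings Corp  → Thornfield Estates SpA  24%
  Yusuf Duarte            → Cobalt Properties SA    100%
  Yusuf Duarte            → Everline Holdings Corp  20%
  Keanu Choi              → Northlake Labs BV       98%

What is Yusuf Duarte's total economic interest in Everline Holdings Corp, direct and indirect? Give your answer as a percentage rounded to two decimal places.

Yusuf reaches Everline along 3 paths.
Direct stake: 20% = 20%.
Via Lumen: 75% × 63% = 47.25%.
Via Corven: 34% × 15% = 5.1%.
Total: 20% + 47.25% + 5.1% = 72.35%.

72.35%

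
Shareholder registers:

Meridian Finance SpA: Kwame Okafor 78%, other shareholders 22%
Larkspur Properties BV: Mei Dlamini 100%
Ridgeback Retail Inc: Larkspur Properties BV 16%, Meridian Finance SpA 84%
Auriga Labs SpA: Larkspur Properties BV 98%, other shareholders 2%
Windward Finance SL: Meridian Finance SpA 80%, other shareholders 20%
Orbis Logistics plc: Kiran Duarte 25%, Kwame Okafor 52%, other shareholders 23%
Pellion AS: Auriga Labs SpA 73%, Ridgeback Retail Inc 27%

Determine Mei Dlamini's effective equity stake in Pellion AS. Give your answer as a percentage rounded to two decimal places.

Mei reaches Pellion along 2 paths.
Via Larkspur → Auriga: 100% × 98% × 73% = 71.54%.
Via Larkspur → Ridgeback: 100% × 16% × 27% = 4.32%.
Total: 71.54% + 4.32% = 75.86%.

75.86%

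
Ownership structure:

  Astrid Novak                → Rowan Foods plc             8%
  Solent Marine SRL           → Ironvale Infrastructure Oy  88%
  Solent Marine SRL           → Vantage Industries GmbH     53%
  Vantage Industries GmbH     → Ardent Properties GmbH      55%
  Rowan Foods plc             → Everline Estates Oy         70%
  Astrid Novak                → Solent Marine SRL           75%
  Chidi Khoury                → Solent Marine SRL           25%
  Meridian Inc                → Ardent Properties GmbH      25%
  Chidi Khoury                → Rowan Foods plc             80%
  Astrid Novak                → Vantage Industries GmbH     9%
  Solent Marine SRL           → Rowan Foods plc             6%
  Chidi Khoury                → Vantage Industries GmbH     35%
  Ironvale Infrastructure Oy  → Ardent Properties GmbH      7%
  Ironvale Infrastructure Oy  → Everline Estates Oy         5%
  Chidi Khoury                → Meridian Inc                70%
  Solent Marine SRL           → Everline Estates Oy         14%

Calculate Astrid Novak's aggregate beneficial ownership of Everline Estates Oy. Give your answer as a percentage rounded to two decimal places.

22.55%

Astrid reaches Everline along 4 paths.
Via Solent → Ironvale: 75% × 88% × 5% = 3.3%.
Via Rowan: 8% × 70% = 5.6%.
Via Solent → Rowan: 75% × 6% × 70% = 3.15%.
Via Solent: 75% × 14% = 10.5%.
Total: 3.3% + 5.6% + 3.15% + 10.5% = 22.55%.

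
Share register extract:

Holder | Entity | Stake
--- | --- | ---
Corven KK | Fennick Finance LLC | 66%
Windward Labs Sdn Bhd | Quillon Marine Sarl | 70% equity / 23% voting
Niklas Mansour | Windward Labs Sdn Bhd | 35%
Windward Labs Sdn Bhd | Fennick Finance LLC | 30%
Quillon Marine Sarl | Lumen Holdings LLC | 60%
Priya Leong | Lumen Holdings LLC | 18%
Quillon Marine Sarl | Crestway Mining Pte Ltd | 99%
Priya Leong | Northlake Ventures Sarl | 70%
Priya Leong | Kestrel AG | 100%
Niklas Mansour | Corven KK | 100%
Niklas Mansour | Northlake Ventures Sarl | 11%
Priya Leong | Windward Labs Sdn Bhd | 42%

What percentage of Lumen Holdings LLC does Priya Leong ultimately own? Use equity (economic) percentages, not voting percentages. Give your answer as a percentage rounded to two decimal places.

Priya reaches Lumen along 2 paths.
Via Windward → Quillon: 42% × 70% × 60% = 17.64%.
Direct stake: 18% = 18%.
Total: 17.64% + 18% = 35.64%.

35.64%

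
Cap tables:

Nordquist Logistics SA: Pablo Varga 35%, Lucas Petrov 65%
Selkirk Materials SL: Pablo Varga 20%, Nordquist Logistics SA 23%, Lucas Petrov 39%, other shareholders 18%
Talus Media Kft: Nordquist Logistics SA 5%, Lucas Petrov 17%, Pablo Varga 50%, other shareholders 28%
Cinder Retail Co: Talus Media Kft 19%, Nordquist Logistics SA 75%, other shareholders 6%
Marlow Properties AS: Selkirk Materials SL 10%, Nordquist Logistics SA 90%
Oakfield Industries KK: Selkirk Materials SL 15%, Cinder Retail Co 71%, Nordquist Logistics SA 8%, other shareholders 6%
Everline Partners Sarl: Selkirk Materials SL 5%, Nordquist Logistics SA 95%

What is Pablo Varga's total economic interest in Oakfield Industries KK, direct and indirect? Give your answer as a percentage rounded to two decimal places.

Pablo reaches Oakfield along 6 paths.
Via Selkirk: 20% × 15% = 3%.
Via Nordquist → Selkirk: 35% × 23% × 15% = 1.2075%.
Via Nordquist → Talus → Cinder: 35% × 5% × 19% × 71% = 0.236075%.
Via Talus → Cinder: 50% × 19% × 71% = 6.745%.
Via Nordquist → Cinder: 35% × 75% × 71% = 18.6375%.
Via Nordquist: 35% × 8% = 2.8%.
Total: 3% + 1.2075% + 0.236075% + 6.745% + 18.6375% + 2.8% = 32.626075%.
Rounded: 32.63%.

32.63%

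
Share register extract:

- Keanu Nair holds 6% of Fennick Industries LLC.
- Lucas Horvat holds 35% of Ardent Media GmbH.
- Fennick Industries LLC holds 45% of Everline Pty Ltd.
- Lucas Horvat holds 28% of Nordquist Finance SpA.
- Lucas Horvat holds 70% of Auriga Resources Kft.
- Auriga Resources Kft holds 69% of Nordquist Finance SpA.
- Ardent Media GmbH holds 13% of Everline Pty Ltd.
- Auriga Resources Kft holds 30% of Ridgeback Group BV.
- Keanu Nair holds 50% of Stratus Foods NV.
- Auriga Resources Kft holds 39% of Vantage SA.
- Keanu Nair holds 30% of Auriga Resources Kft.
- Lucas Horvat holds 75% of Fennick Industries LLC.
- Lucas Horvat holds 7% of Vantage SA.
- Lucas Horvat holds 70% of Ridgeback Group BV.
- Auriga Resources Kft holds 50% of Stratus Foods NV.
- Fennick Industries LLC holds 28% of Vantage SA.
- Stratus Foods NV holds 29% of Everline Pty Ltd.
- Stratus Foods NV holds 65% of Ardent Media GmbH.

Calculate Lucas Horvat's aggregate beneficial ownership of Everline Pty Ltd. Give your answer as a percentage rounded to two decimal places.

Lucas reaches Everline along 4 paths.
Via Fennick: 75% × 45% = 33.75%.
Via Auriga → Stratus → Ardent: 70% × 50% × 65% × 13% = 2.9575%.
Via Ardent: 35% × 13% = 4.55%.
Via Auriga → Stratus: 70% × 50% × 29% = 10.15%.
Total: 33.75% + 2.9575% + 4.55% + 10.15% = 51.4075%.
Rounded: 51.41%.

51.41%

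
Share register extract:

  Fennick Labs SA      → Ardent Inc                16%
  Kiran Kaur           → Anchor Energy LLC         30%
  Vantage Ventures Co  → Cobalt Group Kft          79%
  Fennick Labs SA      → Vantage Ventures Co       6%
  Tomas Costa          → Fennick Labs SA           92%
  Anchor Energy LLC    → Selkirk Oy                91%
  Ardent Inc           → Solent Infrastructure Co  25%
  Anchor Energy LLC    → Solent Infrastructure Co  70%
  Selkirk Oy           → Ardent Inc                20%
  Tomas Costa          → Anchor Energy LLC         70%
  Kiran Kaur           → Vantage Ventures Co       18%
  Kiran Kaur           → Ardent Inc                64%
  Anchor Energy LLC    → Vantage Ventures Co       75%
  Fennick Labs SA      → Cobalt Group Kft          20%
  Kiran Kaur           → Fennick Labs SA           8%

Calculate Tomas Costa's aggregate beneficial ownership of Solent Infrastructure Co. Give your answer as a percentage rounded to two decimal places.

55.87%

Tomas reaches Solent along 3 paths.
Via Anchor: 70% × 70% = 49%.
Via Anchor → Selkirk → Ardent: 70% × 91% × 20% × 25% = 3.185%.
Via Fennick → Ardent: 92% × 16% × 25% = 3.68%.
Total: 49% + 3.185% + 3.68% = 55.865%.
Rounded: 55.87%.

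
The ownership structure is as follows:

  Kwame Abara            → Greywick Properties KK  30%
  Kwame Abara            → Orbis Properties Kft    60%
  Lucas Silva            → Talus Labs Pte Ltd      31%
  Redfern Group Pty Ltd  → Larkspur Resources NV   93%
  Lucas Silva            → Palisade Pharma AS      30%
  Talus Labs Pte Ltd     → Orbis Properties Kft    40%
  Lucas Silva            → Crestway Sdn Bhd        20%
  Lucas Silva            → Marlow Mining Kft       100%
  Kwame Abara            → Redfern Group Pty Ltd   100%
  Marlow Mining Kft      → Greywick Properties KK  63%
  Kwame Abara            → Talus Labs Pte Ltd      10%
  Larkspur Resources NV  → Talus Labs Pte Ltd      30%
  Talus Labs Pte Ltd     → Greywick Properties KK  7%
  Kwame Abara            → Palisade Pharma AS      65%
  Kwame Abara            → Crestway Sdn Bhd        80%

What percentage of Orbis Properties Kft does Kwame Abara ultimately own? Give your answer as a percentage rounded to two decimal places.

Kwame reaches Orbis along 3 paths.
Direct stake: 60% = 60%.
Via Talus: 10% × 40% = 4%.
Via Redfern → Larkspur → Talus: 100% × 93% × 30% × 40% = 11.16%.
Total: 60% + 4% + 11.16% = 75.16%.

75.16%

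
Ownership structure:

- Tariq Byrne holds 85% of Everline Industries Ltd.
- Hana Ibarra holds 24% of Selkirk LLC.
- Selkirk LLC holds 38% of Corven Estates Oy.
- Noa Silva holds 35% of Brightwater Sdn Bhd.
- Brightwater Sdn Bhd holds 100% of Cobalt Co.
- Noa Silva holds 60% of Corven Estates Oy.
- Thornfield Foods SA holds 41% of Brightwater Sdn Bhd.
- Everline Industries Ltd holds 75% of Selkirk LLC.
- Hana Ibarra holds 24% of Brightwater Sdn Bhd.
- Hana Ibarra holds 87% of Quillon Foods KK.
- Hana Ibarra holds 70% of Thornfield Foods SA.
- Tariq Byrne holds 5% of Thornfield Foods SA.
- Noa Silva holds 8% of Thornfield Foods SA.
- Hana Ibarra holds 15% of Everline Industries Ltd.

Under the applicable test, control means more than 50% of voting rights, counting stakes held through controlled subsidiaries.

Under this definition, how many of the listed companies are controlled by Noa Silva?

1

Noa holds 60% of Corven, so Noa controls Corven.
No other company's threshold is met.
Noa controls 1 company.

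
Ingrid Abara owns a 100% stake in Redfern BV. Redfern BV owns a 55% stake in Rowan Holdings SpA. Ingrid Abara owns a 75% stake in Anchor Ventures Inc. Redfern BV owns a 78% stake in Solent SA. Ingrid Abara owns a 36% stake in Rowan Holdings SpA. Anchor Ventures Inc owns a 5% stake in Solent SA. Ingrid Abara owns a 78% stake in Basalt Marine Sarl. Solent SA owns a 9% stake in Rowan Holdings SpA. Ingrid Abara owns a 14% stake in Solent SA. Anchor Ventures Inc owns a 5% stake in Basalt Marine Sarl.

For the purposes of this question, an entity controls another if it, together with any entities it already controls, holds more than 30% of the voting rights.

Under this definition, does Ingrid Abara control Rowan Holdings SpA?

Yes

Ingrid holds 100% of Redfern, so Ingrid controls Redfern.
Ingrid holds 75% of Anchor, so Ingrid controls Anchor.
Redfern and Anchor and Ingrid together hold 78% + 5% + 14% = 97% of Solent, so Ingrid controls Solent.
Ingrid and Redfern and Solent together hold 36% + 55% + 9% = 100% of Rowan, so Ingrid controls Rowan.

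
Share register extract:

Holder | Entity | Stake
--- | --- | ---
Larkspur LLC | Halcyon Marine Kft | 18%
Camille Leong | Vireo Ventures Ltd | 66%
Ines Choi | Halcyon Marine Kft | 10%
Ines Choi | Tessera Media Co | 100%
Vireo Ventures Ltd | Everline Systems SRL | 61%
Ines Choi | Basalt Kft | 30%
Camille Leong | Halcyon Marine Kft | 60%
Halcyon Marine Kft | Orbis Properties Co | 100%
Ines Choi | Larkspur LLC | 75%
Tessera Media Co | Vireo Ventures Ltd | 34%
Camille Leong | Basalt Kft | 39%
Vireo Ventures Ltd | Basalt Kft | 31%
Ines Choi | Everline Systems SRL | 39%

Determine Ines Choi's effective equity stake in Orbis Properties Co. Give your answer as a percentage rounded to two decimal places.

Ines reaches Orbis along 2 paths.
Via Larkspur → Halcyon: 75% × 18% × 100% = 13.5%.
Via Halcyon: 10% × 100% = 10%.
Total: 13.5% + 10% = 23.5%.
Rounded: 23.50%.

23.50%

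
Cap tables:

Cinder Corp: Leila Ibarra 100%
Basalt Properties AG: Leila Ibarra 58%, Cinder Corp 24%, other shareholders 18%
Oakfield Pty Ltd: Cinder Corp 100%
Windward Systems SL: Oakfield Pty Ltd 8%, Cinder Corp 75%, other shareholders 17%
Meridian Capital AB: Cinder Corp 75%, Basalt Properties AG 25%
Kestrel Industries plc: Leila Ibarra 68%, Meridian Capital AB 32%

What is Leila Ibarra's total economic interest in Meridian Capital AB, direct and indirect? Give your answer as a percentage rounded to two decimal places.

Leila reaches Meridian along 3 paths.
Via Cinder: 100% × 75% = 75%.
Via Basalt: 58% × 25% = 14.5%.
Via Cinder → Basalt: 100% × 24% × 25% = 6%.
Total: 75% + 14.5% + 6% = 95.5%.
Rounded: 95.50%.

95.50%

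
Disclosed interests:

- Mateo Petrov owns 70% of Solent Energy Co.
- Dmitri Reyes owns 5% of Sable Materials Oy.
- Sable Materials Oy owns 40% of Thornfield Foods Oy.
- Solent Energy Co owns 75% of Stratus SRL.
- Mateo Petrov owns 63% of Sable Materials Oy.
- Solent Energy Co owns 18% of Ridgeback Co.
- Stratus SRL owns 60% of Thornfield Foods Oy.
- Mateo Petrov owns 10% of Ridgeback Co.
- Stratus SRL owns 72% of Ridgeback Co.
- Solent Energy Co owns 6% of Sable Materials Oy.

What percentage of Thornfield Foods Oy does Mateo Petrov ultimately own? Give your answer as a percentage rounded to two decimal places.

Mateo reaches Thornfield along 3 paths.
Via Sable: 63% × 40% = 25.2%.
Via Solent → Sable: 70% × 6% × 40% = 1.68%.
Via Solent → Stratus: 70% × 75% × 60% = 31.5%.
Total: 25.2% + 1.68% + 31.5% = 58.38%.

58.38%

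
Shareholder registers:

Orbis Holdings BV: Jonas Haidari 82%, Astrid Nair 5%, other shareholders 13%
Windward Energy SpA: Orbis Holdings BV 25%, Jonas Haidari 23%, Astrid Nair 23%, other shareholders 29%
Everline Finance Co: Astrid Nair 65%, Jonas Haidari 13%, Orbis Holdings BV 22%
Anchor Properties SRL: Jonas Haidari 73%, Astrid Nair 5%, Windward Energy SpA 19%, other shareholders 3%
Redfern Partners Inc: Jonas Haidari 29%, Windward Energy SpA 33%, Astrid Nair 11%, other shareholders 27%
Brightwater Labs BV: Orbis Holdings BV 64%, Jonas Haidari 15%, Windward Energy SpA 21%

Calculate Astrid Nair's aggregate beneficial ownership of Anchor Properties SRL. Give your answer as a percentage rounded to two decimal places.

Astrid reaches Anchor along 3 paths.
Direct stake: 5% = 5%.
Via Orbis → Windward: 5% × 25% × 19% = 0.2375%.
Via Windward: 23% × 19% = 4.37%.
Total: 5% + 0.2375% + 4.37% = 9.6075%.
Rounded: 9.61%.

9.61%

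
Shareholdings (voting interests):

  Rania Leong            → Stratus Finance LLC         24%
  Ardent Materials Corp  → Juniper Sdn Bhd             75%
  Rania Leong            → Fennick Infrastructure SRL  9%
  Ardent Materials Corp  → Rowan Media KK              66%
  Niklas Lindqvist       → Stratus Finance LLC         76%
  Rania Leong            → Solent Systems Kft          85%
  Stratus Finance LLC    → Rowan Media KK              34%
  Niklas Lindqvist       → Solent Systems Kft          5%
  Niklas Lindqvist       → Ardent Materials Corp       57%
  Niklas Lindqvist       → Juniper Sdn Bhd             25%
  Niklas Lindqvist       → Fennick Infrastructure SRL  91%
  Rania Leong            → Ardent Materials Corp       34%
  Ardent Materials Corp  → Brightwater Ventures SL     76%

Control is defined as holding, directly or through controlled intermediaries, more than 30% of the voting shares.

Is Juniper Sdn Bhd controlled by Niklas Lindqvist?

Yes

Niklas holds 57% of Ardent, so Niklas controls Ardent.
Ardent and Niklas together hold 75% + 25% = 100% of Juniper, so Niklas controls Juniper.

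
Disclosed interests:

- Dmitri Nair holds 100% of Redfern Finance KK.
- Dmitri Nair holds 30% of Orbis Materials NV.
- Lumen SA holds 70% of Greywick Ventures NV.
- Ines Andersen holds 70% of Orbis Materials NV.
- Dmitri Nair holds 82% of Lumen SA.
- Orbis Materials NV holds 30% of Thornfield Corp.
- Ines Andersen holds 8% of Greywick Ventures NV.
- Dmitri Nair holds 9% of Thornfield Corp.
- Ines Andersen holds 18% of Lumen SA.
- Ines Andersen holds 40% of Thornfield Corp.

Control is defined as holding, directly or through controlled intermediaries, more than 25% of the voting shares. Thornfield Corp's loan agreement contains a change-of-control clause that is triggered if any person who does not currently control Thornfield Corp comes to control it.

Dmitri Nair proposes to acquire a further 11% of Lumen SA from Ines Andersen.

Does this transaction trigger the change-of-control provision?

The purchase adds only to Dmitri's holdings (Ines's stake shrinks), so Dmitri is the only person who could newly come to control Thornfield.
Dmitri holds 30% of Orbis, so Dmitri controls Orbis.
Orbis and Dmitri together hold 30% + 9% = 39% of Thornfield, so Dmitri controls Thornfield.
So Dmitri already controls Thornfield before the transaction.
After the purchase, Dmitri's direct stake in Lumen rises to 82% + 11% = 93%, and Ines's stake falls to 7%.
Dmitri controlled Thornfield already, so this is not a new person acquiring control; every other person's position is unchanged or reduced.
No new person acquires control, so the clause is not triggered.

No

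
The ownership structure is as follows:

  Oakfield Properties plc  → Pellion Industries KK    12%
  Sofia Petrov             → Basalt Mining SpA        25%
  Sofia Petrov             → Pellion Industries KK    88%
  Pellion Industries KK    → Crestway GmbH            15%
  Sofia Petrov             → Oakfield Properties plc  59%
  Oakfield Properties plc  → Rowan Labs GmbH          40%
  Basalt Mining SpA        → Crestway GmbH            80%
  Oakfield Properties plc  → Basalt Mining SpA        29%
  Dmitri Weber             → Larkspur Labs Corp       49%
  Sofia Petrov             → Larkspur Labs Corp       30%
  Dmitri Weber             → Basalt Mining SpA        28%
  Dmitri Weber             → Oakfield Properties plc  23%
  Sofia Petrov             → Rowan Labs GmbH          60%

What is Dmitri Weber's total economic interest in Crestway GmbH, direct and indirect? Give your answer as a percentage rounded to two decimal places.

28.15%

Dmitri reaches Crestway along 3 paths.
Via Oakfield → Basalt: 23% × 29% × 80% = 5.336%.
Via Basalt: 28% × 80% = 22.4%.
Via Oakfield → Pellion: 23% × 12% × 15% = 0.414%.
Total: 5.336% + 22.4% + 0.414% = 28.15%.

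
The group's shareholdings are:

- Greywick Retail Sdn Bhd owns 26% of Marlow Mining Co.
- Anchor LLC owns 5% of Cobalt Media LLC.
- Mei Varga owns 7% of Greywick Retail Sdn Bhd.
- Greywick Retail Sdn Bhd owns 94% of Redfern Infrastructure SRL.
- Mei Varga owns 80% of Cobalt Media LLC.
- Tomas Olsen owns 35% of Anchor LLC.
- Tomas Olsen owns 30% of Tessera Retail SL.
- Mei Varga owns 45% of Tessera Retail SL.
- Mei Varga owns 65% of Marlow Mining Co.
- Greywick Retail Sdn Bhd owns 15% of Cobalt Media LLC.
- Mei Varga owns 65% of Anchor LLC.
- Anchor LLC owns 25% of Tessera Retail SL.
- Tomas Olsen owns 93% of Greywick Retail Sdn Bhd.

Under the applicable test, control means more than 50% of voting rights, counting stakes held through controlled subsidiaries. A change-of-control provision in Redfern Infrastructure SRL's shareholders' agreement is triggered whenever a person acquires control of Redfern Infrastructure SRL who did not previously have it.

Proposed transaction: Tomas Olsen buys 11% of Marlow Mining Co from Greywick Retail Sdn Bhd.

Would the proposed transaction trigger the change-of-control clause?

No

The purchase adds only to Tomas's holdings (Greywick's stake shrinks), so Tomas is the only person who could newly come to control Redfern.
Tomas holds 93% of Greywick, so Tomas controls Greywick.
Greywick holds 94% of Redfern, so Tomas controls Redfern.
So Tomas already controls Redfern before the transaction.
After the purchase, Tomas holds 11% of Marlow directly, and Greywick's stake falls to 15%.
Tomas controlled Redfern already, so this is not a new person acquiring control; every other person's position is unchanged or reduced.
No new person acquires control, so the clause is not triggered.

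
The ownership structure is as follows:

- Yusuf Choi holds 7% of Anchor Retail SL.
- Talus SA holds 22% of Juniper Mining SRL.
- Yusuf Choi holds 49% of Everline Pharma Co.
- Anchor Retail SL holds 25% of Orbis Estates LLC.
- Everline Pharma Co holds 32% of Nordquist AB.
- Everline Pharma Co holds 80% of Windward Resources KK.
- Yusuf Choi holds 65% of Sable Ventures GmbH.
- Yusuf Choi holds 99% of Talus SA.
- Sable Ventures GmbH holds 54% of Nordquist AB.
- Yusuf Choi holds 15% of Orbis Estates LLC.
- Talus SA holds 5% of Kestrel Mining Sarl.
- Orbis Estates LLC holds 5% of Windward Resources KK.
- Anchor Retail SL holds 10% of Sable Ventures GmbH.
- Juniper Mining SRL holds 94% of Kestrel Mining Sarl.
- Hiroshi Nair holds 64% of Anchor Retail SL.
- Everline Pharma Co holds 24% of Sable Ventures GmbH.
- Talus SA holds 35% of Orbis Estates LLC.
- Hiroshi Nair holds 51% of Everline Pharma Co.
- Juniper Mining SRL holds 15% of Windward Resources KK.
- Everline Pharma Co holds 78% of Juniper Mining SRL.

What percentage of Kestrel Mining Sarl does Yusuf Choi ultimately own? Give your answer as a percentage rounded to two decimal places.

Yusuf reaches Kestrel along 3 paths.
Via Talus: 99% × 5% = 4.95%.
Via Everline → Juniper: 49% × 78% × 94% = 35.9268%.
Via Talus → Juniper: 99% × 22% × 94% = 20.4732%.
Total: 4.95% + 35.9268% + 20.4732% = 61.35%.

61.35%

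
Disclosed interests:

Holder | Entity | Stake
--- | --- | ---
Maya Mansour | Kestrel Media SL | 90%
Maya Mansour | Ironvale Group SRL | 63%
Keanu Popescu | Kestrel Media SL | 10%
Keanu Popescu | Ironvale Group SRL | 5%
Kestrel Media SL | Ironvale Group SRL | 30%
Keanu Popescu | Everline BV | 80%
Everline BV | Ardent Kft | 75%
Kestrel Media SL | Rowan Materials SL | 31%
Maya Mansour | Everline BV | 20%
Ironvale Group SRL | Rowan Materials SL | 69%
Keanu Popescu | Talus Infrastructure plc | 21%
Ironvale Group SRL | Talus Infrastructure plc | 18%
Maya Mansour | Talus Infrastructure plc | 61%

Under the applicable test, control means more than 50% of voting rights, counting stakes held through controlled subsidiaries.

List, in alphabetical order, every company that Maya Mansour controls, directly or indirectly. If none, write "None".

Maya holds 90% of Kestrel, so Maya controls Kestrel.
Kestrel and Maya together hold 30% + 63% = 93% of Ironvale, so Maya controls Ironvale.
Maya and Ironvale together hold 61% + 18% = 79% of Talus, so Maya controls Talus.
Kestrel and Ironvale together hold 31% + 69% = 100% of Rowan, so Maya controls Rowan.
No other company's threshold is met.

Ironvale Group SRL, Kestrel Media SL, Rowan Materials SL, Talus Infrastructure plc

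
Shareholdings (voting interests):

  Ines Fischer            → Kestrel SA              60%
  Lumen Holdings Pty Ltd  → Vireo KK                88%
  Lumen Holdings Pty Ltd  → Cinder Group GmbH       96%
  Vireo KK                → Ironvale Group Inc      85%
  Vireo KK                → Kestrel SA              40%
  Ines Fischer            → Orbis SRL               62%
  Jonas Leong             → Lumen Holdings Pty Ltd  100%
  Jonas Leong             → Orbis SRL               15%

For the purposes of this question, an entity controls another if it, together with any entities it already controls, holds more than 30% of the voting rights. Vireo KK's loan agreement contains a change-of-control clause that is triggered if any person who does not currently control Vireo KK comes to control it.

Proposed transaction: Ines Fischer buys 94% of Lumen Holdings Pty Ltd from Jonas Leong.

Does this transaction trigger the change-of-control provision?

The purchase adds only to Ines's holdings (Jonas's stake shrinks), so Ines is the only person who could newly come to control Vireo.
Ines holds 62% of Orbis, so Ines controls Orbis.
Ines holds 60% of Kestrel, so Ines controls Kestrel.
Neither Ines nor any entity Ines controls holds any voting interest in Vireo.
So before the transaction, Ines does not control Vireo.
After the purchase, Ines holds 94% of Lumen directly, and Jonas's stake falls to 6%.
Ines holds 94% of Lumen, so Ines controls Lumen.
Lumen holds 88% of Vireo, so Ines controls Vireo.
Ines did not control Vireo before and does after, so the clause is triggered.

Yes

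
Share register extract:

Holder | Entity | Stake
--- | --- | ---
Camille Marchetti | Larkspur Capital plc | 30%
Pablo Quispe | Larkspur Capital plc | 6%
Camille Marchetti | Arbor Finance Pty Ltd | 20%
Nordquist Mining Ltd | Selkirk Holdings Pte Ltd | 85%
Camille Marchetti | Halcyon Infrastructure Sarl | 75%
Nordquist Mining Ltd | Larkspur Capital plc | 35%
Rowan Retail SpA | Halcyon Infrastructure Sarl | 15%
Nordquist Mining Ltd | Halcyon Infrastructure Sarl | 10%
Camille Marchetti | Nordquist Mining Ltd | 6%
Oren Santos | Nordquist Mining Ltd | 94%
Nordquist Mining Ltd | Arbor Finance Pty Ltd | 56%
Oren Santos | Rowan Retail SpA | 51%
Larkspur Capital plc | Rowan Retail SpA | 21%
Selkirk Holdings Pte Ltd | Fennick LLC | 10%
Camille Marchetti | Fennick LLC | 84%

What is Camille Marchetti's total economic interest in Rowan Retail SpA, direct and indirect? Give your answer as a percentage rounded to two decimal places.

6.74%

Camille reaches Rowan along 2 paths.
Via Nordquist → Larkspur: 6% × 35% × 21% = 0.441%.
Via Larkspur: 30% × 21% = 6.3%.
Total: 0.441% + 6.3% = 6.741%.
Rounded: 6.74%.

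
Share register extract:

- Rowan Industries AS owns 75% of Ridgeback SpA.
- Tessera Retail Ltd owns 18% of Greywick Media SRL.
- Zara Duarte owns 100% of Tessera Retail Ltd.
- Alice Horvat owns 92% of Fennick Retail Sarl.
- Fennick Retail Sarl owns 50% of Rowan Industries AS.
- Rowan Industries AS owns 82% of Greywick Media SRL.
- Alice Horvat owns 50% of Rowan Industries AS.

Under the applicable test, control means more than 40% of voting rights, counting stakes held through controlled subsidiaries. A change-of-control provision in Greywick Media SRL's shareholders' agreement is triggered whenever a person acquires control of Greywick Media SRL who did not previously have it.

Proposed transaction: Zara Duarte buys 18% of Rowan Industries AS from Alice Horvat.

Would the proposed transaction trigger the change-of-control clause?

No

The purchase adds only to Zara's holdings (Alice's stake shrinks), so Zara is the only person who could newly come to control Greywick.
Zara holds 100% of Tessera, so Zara controls Tessera.
In Greywick, Zara's side holds only 18%, not > 40%.
So before the transaction, Zara does not control Greywick.
After the purchase, Zara holds 18% of Rowan directly, and Alice's stake falls to 32%.
Zara's side now holds 18% of Rowan, not > 40%, so Zara still does not control Rowan.
After the transaction, Zara's side holds 18% of Greywick, not > 40%, so Zara still does not control Greywick.
No new person acquires control, so the clause is not triggered.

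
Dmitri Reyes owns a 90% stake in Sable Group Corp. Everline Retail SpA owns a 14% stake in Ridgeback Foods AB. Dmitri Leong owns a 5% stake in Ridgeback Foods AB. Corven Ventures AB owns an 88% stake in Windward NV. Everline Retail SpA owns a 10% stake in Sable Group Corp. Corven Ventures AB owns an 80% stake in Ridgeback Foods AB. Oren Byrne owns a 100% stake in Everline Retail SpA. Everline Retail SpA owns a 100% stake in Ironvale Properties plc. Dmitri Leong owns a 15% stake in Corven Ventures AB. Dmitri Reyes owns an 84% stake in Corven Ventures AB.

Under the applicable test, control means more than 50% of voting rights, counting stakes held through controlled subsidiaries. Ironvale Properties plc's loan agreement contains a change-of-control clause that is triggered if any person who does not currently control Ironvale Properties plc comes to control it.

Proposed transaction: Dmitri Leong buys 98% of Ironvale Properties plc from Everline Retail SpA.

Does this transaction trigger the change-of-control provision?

The purchase adds only to Dmitri Leong's holdings (Everline's stake shrinks), so Dmitri Leong is the only person who could newly come to control Ironvale.
Dmitri Leong's largest direct stake is 15% in Corven, which does not meet the threshold, so Dmitri Leong controls no company.
Neither Dmitri Leong nor any entity Dmitri Leong controls holds any voting interest in Ironvale.
So before the transaction, Dmitri Leong does not control Ironvale.
After the purchase, Dmitri Leong holds 98% of Ironvale directly, and Everline's stake falls to 2%.
Dmitri Leong holds 98% of Ironvale, so Dmitri Leong controls Ironvale.
Dmitri Leong did not control Ironvale before and does after, so the clause is triggered.

Yes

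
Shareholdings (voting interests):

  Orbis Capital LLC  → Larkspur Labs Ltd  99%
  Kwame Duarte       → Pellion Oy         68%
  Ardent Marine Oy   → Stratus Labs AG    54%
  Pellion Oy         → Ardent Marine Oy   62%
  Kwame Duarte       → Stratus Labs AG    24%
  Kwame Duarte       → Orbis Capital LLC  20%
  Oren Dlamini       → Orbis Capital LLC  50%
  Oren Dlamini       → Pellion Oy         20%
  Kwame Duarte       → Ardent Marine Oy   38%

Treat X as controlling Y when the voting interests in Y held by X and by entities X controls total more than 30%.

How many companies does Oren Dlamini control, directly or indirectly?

2

Oren holds 50% of Orbis, so Oren controls Orbis.
Orbis holds 99% of Larkspur, so Oren controls Larkspur.
No other company's threshold is met.
Oren controls 2 companies.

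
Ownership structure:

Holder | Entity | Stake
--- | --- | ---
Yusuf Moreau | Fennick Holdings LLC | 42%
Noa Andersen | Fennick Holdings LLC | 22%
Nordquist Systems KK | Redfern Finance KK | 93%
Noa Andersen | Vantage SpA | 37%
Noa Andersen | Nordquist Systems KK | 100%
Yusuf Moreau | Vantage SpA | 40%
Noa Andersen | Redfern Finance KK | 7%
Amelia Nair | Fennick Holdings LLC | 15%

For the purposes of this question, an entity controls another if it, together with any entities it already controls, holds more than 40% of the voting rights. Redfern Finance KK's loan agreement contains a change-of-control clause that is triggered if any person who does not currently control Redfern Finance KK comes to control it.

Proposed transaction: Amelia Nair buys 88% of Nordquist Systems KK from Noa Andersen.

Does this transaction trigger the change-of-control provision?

Yes

The purchase adds only to Amelia's holdings (Noa's stake shrinks), so Amelia is the only person who could newly come to control Redfern.
Amelia's largest direct stake is 15% in Fennick, which does not meet the threshold, so Amelia controls no company.
Neither Amelia nor any entity Amelia controls holds any voting interest in Redfern.
So before the transaction, Amelia does not control Redfern.
After the purchase, Amelia holds 88% of Nordquist directly, and Noa's stake falls to 12%.
Amelia holds 88% of Nordquist, so Amelia controls Nordquist.
Nordquist holds 93% of Redfern, so Amelia controls Redfern.
Amelia did not control Redfern before and does after, so the clause is triggered.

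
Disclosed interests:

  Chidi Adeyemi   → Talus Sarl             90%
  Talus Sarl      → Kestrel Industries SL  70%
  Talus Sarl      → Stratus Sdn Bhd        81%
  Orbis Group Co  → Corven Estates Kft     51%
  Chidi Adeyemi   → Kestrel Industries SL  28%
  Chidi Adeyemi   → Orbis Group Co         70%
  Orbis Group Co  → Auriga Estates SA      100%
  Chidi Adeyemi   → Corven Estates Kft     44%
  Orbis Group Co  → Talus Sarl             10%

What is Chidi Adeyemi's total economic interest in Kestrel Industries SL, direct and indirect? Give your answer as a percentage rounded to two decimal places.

95.90%

Chidi reaches Kestrel along 3 paths.
Direct stake: 28% = 28%.
Via Talus: 90% × 70% = 63%.
Via Orbis → Talus: 70% × 10% × 70% = 4.9%.
Total: 28% + 63% + 4.9% = 95.9%.
Rounded: 95.90%.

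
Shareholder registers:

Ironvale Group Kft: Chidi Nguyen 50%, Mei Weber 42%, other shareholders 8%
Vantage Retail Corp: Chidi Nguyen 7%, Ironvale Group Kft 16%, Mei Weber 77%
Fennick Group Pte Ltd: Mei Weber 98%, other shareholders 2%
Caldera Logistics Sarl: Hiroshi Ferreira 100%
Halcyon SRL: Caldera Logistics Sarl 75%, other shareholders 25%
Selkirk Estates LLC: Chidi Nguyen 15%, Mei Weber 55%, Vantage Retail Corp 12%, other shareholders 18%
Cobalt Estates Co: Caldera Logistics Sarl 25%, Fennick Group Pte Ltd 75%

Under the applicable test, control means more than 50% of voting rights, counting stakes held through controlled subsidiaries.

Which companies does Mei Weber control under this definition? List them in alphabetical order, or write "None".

Mei holds 77% of Vantage, so Mei controls Vantage.
Mei holds 98% of Fennick, so Mei controls Fennick.
Mei and Vantage together hold 55% + 12% = 67% of Selkirk, so Mei controls Selkirk.
Fennick holds 75% of Cobalt, so Mei controls Cobalt.
No other company's threshold is met.

Cobalt Estates Co, Fennick Group Pte Ltd, Selkirk Estates LLC, Vantage Retail Corp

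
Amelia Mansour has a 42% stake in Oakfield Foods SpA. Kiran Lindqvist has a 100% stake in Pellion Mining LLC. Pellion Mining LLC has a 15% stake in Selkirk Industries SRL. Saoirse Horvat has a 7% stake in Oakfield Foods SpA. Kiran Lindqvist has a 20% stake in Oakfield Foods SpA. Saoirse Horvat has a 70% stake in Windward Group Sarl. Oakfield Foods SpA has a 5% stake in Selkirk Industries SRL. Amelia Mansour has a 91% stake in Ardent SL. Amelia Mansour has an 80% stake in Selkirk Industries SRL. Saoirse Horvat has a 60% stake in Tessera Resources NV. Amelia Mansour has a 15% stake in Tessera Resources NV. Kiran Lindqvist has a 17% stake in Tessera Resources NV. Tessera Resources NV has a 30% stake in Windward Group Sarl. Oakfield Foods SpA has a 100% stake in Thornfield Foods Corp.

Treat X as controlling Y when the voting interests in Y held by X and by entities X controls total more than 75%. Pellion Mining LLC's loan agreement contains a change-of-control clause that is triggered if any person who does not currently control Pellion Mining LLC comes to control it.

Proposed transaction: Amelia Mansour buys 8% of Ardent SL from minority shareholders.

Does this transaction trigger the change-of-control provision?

No

The purchase changes only Amelia's holdings, so Amelia is the only person who could newly come to control Pellion.
Amelia holds 91% of Ardent, so Amelia controls Ardent.
Amelia holds 80% of Selkirk, so Amelia controls Selkirk.
Neither Amelia nor any entity Amelia controls holds any voting interest in Pellion.
So before the transaction, Amelia does not control Pellion.
After the purchase, Amelia's direct stake in Ardent rises to 91% + 8% = 99%.
Amelia holds 99% of Ardent, so Amelia controls Ardent.
After the transaction, neither Amelia nor any entity Amelia controls holds a voting interest in Pellion, so Amelia still does not control it.
No new person acquires control, so the clause is not triggered.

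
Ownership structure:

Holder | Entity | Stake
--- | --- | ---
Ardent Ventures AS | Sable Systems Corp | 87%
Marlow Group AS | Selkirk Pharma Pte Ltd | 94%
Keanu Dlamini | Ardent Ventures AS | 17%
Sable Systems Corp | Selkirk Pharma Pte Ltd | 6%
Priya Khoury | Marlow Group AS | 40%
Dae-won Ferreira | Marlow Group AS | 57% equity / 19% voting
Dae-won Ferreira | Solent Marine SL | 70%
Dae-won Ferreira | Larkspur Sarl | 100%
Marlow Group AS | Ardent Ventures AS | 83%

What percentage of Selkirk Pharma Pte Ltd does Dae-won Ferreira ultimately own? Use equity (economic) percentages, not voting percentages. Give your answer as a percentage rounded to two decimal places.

Dae-won reaches Selkirk along 2 paths.
Via Marlow: 57% × 94% = 53.58%.
Via Marlow → Ardent → Sable: 57% × 83% × 87% × 6% = 2.469582%.
Total: 53.58% + 2.469582% = 56.049582%.
Rounded: 56.05%.

56.05%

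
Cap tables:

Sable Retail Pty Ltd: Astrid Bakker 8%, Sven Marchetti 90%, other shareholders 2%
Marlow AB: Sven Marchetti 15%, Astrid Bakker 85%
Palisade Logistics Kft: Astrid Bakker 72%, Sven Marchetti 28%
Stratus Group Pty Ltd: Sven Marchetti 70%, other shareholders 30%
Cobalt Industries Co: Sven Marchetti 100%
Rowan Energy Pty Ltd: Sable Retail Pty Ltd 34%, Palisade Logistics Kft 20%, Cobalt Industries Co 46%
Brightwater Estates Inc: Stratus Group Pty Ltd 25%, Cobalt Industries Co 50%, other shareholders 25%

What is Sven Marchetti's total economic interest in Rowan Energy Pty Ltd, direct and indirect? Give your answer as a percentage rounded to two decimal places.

82.20%

Sven reaches Rowan along 3 paths.
Via Sable: 90% × 34% = 30.6%.
Via Palisade: 28% × 20% = 5.6%.
Via Cobalt: 100% × 46% = 46%.
Total: 30.6% + 5.6% + 46% = 82.2%.
Rounded: 82.20%.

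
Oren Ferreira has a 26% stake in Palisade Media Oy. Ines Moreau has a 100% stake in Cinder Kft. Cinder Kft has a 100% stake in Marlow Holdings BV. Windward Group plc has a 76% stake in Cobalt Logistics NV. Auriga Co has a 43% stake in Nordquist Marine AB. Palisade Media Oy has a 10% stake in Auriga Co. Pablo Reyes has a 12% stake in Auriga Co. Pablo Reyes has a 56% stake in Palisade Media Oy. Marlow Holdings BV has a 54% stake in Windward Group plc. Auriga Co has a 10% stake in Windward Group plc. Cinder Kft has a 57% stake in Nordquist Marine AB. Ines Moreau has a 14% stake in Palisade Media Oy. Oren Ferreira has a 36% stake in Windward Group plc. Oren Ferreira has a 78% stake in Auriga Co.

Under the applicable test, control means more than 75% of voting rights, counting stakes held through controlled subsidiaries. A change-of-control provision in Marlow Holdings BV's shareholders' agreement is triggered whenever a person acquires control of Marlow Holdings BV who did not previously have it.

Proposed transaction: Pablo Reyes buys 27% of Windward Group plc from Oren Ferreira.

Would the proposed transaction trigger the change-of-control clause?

The purchase adds only to Pablo's holdings (Oren's stake shrinks), so Pablo is the only person who could newly come to control Marlow.
Pablo's largest direct stake is 56% in Palisade, which does not meet the threshold, so Pablo controls no company.
Neither Pablo nor any entity Pablo controls holds any voting interest in Marlow.
So before the transaction, Pablo does not control Marlow.
After the purchase, Pablo holds 27% of Windward directly, and Oren's stake falls to 9%.
Pablo's side now holds 27% of Windward, not > 75%, so Pablo still does not control Windward.
After the transaction, neither Pablo nor any entity Pablo controls holds a voting interest in Marlow, so Pablo still does not control it.
No new person acquires control, so the clause is not triggered.

No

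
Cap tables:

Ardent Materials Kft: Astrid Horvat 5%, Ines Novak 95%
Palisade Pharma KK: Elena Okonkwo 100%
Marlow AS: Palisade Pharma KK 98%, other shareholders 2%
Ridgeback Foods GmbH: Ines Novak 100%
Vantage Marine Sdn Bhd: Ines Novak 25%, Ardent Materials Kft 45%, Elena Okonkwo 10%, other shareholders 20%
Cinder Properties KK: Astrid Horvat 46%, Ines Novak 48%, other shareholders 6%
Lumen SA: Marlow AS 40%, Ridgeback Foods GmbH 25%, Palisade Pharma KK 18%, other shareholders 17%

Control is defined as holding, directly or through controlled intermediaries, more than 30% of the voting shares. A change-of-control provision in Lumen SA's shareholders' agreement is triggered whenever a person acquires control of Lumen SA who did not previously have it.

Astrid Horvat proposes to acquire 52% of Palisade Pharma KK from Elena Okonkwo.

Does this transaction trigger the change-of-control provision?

Yes

The purchase adds only to Astrid's holdings (Elena's stake shrinks), so Astrid is the only person who could newly come to control Lumen.
Astrid holds 46% of Cinder, so Astrid controls Cinder.
Neither Astrid nor any entity Astrid controls holds any voting interest in Lumen.
So before the transaction, Astrid does not control Lumen.
After the purchase, Astrid holds 52% of Palisade directly, and Elena's stake falls to 48%.
Astrid holds 52% of Palisade, so Astrid controls Palisade.
Palisade holds 98% of Marlow, so Astrid controls Marlow.
Marlow and Palisade together hold 40% + 18% = 58% of Lumen, so Astrid controls Lumen.
Astrid did not control Lumen before and does after, so the clause is triggered.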